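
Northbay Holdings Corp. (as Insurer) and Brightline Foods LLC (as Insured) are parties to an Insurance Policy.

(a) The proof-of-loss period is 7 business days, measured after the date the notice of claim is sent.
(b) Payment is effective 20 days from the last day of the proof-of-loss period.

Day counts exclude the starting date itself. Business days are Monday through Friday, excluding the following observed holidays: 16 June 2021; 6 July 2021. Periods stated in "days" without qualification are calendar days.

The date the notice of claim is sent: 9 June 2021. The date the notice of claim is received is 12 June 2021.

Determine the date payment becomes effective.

The last day of the proof-of-loss period: counting 7 business days from Wednesday, 9 June 2021 (Jun 10, Jun 11, Jun 14, Jun 15, Jun 17, Jun 18, Jun 21, skipping weekends and the listed holiday on Jun 16) reaches Monday, 21 June 2021.
The date payment becomes effective: 21 June 2021 + 20 days = 11 July 2021.

11 July 2021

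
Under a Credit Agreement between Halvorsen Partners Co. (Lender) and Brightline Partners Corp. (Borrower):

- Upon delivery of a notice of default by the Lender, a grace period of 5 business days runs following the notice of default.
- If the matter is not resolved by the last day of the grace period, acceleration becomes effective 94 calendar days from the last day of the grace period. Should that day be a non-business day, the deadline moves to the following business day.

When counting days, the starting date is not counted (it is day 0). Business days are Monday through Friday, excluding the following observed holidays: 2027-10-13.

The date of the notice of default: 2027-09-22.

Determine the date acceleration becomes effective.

2028-01-03

The last day of the grace period: counting 5 business days from Wednesday, 2027-09-22 (Sep 23, Sep 24, Sep 27, Sep 28, Sep 29, skipping weekends) reaches Wednesday, 2027-09-29.
The date acceleration becomes effective: 94 calendar days after 2027-09-29 is 2028-01-01. That falls on a Saturday, so it rolls to the next business day, Monday, 2028-01-03.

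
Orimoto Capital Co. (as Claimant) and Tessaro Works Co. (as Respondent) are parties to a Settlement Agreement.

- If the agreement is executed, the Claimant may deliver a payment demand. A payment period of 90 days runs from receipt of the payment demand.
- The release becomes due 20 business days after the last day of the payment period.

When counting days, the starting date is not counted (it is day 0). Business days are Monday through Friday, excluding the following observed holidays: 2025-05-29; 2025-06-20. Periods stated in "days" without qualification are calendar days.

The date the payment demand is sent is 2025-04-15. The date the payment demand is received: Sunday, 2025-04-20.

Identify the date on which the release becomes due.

2025-08-15

The last day of the payment period: 90 calendar days after 2025-04-20 is 2025-07-19.
The date on which the release becomes due: 20 business days after Saturday, 2025-07-19, skipping weekends — Jul 21, Jul 22, Jul 23, Jul 24, …, Aug 13, Aug 14, Aug 15 — lands on Friday, 2025-08-15.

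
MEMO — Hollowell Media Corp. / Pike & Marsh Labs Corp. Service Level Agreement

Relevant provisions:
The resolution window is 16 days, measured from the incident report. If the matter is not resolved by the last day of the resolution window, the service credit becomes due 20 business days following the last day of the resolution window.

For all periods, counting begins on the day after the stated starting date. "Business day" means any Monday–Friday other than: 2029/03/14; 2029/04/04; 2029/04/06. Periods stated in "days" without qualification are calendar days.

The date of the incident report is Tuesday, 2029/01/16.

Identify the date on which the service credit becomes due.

2029/03/01

The last day of the resolution window: 16 calendar days after 2029/01/16 is 2029/02/01.
The date on which the service credit becomes due: counting 20 business days from Thursday, 2029/02/01 (Feb 2, Feb 5, Feb 6, Feb 7, …, Feb 27, Feb 28, Mar 1, skipping weekends) reaches Thursday, 2029/03/01.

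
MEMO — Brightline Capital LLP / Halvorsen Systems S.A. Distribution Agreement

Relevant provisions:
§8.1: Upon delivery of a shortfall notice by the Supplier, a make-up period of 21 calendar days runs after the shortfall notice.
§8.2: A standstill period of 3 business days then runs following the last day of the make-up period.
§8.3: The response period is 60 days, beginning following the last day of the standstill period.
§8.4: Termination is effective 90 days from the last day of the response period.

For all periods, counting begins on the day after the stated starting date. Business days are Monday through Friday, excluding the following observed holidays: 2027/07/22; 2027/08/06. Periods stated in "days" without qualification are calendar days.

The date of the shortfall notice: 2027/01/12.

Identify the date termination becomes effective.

2027/07/05

Adding 21 calendar days to 2027/01/12 gives 2027/02/02, which is the last day of the make-up period.
From Tuesday, 2027/02/02, 3 business days (Feb 3, Feb 4, Feb 5, skipping weekends) brings us to Friday, 2027/02/05, which is the last day of the standstill period.
The last day of the response period: 60 calendar days after 2027/02/05 is 2027/04/06.
The date termination becomes effective: 90 calendar days after 2027/04/06 is 2027/07/05.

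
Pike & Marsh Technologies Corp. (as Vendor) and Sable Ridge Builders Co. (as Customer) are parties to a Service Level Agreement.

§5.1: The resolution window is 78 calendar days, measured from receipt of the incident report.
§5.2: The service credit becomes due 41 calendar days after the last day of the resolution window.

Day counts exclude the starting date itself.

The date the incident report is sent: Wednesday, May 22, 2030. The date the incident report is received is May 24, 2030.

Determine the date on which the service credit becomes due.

The last day of the resolution window: May 24, 2030 + 78 days = Aug 10, 2030.
The date on which the service credit becomes due: 41 calendar days after Aug 10, 2030 is Sep 20, 2030.

Sep 20, 2030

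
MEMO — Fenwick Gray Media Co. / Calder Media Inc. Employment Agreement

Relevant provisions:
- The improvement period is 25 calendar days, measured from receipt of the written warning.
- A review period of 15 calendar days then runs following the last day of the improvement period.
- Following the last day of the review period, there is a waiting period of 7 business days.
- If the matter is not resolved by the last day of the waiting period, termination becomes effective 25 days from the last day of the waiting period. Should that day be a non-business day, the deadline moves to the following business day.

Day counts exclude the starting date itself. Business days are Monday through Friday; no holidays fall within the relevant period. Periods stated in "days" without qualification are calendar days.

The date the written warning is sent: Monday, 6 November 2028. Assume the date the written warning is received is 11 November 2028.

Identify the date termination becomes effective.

26 January 2029

Adding 25 calendar days to 11 November 2028 gives 6 December 2028, which is the last day of the improvement period.
Adding 15 calendar days to 6 December 2028 gives 21 December 2028, which is the last day of the review period.
The last day of the waiting period: 7 business days after Thursday, 21 December 2028, skipping weekends — Dec 22, Dec 25, Dec 26, Dec 27, Dec 28, Dec 29, Jan 1 — lands on Monday, 1 January 2029.
The date termination becomes effective: 1 January 2029 + 25 days = 26 January 2029. 26 January 2029 is a Friday, so no roll-forward applies.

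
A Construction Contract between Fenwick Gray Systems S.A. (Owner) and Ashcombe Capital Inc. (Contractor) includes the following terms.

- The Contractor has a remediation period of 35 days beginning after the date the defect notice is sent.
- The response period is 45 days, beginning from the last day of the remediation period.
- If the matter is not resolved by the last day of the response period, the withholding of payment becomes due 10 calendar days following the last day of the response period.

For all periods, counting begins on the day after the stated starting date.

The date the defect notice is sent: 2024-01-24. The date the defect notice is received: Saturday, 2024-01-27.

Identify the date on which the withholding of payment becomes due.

The last day of the remediation period: 2024-01-24 + 35 days = 2024-02-28.
Adding 45 calendar days to 2024-02-28 gives 2024-04-13, which is the last day of the response period.
The date on which the withholding of payment becomes due: 10 calendar days after 2024-04-13 is 2024-04-23.

2024-04-23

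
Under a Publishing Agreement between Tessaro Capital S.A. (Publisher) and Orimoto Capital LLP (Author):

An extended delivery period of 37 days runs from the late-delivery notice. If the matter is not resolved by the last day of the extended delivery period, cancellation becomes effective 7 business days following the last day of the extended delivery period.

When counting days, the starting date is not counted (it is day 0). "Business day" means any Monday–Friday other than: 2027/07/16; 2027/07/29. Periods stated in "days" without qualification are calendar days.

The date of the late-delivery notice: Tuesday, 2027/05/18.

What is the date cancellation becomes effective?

2027/07/05

The last day of the extended delivery period: 2027/05/18 + 37 days = 2027/06/24.
From Thursday, 2027/06/24, 7 business days (Jun 25, Jun 28, Jun 29, Jun 30, Jul 1, Jul 2, Jul 5, skipping weekends) brings us to Monday, 2027/07/05, which is the date cancellation becomes effective.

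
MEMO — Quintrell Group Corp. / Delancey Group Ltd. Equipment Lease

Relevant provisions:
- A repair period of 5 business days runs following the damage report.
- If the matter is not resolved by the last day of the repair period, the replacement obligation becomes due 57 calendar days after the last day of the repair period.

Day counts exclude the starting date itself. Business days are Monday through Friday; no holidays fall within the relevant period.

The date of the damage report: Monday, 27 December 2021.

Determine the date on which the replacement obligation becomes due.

The last day of the repair period: counting 5 business days from Monday, 27 December 2021 (Dec 28, Dec 29, Dec 30, Dec 31, Jan 3, skipping weekends) reaches Monday, 3 January 2022.
The date on which the replacement obligation becomes due: 57 calendar days after 3 January 2022 is 1 March 2022.

1 March 2022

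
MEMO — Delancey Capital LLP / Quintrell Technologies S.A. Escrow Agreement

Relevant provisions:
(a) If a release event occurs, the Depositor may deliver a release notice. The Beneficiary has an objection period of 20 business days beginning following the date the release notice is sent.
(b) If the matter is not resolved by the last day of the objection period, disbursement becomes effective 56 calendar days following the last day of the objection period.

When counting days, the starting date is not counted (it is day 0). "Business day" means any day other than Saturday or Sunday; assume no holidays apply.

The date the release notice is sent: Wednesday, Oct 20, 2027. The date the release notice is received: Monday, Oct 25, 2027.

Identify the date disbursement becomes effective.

The last day of the objection period: 20 business days after Wednesday, Oct 20, 2027, skipping weekends — Oct 21, Oct 22, Oct 25, Oct 26, …, Nov 15, Nov 16, Nov 17 — lands on Wednesday, Nov 17, 2027.
The date disbursement becomes effective: 56 calendar days after Nov 17, 2027 is Jan 12, 2028.

Jan 12, 2028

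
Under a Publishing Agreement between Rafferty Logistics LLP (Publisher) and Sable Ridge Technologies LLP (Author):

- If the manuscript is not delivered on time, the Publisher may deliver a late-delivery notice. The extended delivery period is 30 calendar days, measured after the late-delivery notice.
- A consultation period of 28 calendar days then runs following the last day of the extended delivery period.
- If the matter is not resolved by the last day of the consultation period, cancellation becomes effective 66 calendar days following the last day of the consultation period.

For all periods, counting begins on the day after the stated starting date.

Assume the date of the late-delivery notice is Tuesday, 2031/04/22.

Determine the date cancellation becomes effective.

2031/08/24

The last day of the extended delivery period: 30 calendar days after 2031/04/22 is 2031/05/22.
Adding 28 calendar days to 2031/05/22 gives 2031/06/19, which is the last day of the consultation period.
Adding 66 calendar days to 2031/06/19 gives 2031/08/24, which is the date cancellation becomes effective.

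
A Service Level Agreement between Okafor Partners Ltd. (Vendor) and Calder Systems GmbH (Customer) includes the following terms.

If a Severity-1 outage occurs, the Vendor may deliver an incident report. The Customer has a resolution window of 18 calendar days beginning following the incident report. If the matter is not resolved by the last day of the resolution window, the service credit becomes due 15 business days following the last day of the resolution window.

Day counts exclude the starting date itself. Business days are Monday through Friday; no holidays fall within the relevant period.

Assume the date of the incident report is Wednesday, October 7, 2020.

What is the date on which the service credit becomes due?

The last day of the resolution window: October 7, 2020 + 18 days = October 25, 2020.
The date on which the service credit becomes due: 15 business days after Sunday, October 25, 2020, skipping weekends — Oct 26, Oct 27, Oct 28, Oct 29, …, Nov 11, Nov 12, Nov 13 — lands on Friday, November 13, 2020.

November 13, 2020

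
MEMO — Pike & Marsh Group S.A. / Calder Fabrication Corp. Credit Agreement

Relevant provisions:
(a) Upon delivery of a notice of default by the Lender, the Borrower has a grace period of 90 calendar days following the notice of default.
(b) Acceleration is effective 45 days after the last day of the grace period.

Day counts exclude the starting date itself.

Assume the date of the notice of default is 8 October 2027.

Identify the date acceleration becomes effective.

20 February 2028

The last day of the grace period: 8 October 2027 + 90 days = 6 January 2028.
Adding 45 calendar days to 6 January 2028 gives 20 February 2028, which is the date acceleration becomes effective.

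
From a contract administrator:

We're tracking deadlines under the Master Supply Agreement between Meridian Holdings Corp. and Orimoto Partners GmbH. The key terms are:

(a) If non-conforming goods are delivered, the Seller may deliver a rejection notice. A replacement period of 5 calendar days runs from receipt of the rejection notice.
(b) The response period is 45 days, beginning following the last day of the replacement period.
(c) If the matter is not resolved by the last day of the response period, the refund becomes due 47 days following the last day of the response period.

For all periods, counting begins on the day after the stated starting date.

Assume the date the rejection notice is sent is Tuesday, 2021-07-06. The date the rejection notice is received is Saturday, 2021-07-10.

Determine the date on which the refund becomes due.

Adding 5 calendar days to 2021-07-10 gives 2021-07-15, which is the last day of the replacement period.
The last day of the response period: 2021-07-15 + 45 days = 2021-08-29.
The date on which the refund becomes due: 2021-08-29 + 47 days = 2021-10-15.

2021-10-15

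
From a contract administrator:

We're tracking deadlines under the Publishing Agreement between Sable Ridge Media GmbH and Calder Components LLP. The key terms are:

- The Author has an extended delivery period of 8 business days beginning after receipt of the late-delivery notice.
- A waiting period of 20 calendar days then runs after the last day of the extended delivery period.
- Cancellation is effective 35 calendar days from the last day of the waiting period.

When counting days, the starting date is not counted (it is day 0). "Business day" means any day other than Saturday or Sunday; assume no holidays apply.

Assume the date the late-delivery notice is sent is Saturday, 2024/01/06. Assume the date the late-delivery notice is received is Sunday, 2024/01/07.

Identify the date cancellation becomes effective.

The last day of the extended delivery period: 8 business days after Sunday, 2024/01/07, skipping weekends — Jan 8, Jan 9, Jan 10, Jan 11, Jan 12, Jan 15, Jan 16, Jan 17 — lands on Wednesday, 2024/01/17.
Adding 20 calendar days to 2024/01/17 gives 2024/02/06, which is the last day of the waiting period.
The date cancellation becomes effective: 35 calendar days after 2024/02/06 is 2024/03/12.

2024/03/12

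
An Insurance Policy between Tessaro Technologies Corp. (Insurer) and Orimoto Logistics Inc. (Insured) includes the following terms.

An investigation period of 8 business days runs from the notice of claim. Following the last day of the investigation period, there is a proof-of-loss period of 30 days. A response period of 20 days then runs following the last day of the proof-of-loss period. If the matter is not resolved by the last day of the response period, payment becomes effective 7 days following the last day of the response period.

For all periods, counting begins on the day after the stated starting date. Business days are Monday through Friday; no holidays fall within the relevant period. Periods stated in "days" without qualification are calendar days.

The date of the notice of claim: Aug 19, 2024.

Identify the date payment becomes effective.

Oct 25, 2024

The last day of the investigation period: counting 8 business days from Monday, Aug 19, 2024 (Aug 20, Aug 21, Aug 22, Aug 23, Aug 26, Aug 27, Aug 28, Aug 29, skipping weekends) reaches Thursday, Aug 29, 2024.
Adding 30 calendar days to Aug 29, 2024 gives Sep 28, 2024, which is the last day of the proof-of-loss period.
The last day of the response period: Sep 28, 2024 + 20 days = Oct 18, 2024.
The date payment becomes effective: 7 calendar days after Oct 18, 2024 is Oct 25, 2024.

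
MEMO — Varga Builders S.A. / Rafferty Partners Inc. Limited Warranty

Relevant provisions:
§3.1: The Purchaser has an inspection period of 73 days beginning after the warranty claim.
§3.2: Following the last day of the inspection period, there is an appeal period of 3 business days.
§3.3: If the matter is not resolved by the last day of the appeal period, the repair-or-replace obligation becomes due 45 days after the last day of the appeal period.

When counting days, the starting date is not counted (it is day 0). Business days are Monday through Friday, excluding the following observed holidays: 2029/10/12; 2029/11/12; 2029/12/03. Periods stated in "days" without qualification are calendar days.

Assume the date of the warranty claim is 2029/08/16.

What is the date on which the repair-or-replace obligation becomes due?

The last day of the inspection period: 73 calendar days after 2029/08/16 is 2029/10/28.
The last day of the appeal period: 3 business days after Sunday, 2029/10/28, skipping weekends — Oct 29, Oct 30, Oct 31 — lands on Wednesday, 2029/10/31.
The date on which the repair-or-replace obligation becomes due: 45 calendar days after 2029/10/31 is 2029/12/15.

2029/12/15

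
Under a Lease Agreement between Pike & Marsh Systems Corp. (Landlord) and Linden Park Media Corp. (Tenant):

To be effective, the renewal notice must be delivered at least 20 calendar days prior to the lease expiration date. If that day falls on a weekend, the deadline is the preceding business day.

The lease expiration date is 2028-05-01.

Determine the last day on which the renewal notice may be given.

Counting back 20 calendar days from 2028-05-01 gives 2028-04-11. That is a Tuesday, so no adjustment is needed.

2028-04-11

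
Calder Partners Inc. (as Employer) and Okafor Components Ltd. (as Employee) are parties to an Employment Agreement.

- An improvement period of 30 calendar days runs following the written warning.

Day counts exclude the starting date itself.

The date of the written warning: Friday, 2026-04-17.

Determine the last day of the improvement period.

Adding 30 calendar days to 2026-04-17 gives 2026-05-17, which is the last day of the improvement period.

2026-05-17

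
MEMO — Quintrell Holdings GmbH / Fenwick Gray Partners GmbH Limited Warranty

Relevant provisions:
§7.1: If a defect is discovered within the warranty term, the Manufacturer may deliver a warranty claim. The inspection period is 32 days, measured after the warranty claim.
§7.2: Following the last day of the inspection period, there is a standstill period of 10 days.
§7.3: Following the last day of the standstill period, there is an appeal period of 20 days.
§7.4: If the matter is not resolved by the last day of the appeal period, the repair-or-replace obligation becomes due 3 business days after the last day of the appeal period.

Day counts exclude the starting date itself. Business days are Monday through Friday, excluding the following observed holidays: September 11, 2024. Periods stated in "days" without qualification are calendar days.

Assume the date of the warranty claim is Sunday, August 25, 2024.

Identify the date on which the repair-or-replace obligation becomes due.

The last day of the inspection period: 32 calendar days after August 25, 2024 is September 26, 2024.
Adding 10 calendar days to September 26, 2024 gives October 6, 2024, which is the last day of the standstill period.
Adding 20 calendar days to October 6, 2024 gives October 26, 2024, which is the last day of the appeal period.
From Saturday, October 26, 2024, 3 business days (Oct 28, Oct 29, Oct 30, skipping weekends) brings us to Wednesday, October 30, 2024, which is the date on which the repair-or-replace obligation becomes due.

October 30, 2024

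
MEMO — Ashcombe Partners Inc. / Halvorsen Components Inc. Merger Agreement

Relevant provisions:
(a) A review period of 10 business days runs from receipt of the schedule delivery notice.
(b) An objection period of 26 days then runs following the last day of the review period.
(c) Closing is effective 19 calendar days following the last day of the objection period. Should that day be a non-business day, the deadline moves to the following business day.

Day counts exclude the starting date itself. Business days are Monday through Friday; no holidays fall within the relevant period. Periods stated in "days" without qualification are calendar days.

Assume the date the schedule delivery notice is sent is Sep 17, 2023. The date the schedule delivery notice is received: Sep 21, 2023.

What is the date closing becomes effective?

From Thursday, Sep 21, 2023, 10 business days (Sep 22, Sep 25, Sep 26, Sep 27, Sep 28, Sep 29, Oct 2, Oct 3, Oct 4, Oct 5, skipping weekends) brings us to Thursday, Oct 5, 2023, which is the last day of the review period.
The last day of the objection period: 26 calendar days after Oct 5, 2023 is Oct 31, 2023.
The date closing becomes effective: Oct 31, 2023 + 19 days = Nov 19, 2023. That falls on a Sunday, so it rolls to the next business day, Monday, Nov 20, 2023.

Nov 20, 2023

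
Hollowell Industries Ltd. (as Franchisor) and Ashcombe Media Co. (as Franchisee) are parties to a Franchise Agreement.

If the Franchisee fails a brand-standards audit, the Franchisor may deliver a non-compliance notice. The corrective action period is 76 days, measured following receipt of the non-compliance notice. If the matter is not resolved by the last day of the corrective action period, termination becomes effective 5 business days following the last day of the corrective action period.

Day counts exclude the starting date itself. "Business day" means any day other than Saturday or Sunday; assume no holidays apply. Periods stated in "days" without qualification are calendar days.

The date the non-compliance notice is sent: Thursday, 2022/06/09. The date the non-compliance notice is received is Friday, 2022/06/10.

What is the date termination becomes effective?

The last day of the corrective action period: 2022/06/10 + 76 days = 2022/08/25.
The date termination becomes effective: 5 business days after Thursday, 2022/08/25, skipping weekends — Aug 26, Aug 29, Aug 30, Aug 31, Sep 1 — lands on Thursday, 2022/09/01.

2022/09/01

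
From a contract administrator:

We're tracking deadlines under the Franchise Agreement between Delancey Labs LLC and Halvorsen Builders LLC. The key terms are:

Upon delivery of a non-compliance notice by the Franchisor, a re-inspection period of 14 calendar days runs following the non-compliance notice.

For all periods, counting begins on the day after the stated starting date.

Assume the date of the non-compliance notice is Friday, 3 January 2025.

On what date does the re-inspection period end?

17 January 2025

The last day of the re-inspection period: 14 calendar days after 3 January 2025 is 17 January 2025.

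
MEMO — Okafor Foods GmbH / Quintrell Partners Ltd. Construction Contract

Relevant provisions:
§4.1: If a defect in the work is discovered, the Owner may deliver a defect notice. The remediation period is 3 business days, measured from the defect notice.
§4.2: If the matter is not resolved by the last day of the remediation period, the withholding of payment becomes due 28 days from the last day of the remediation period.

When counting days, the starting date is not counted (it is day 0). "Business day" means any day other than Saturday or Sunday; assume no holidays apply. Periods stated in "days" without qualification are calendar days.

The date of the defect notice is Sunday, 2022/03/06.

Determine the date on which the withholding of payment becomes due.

2022/04/06

The last day of the remediation period: 3 business days after Sunday, 2022/03/06, skipping weekends — Mar 7, Mar 8, Mar 9 — lands on Wednesday, 2022/03/09.
Adding 28 calendar days to 2022/03/09 gives 2022/04/06, which is the date on which the withholding of payment becomes due.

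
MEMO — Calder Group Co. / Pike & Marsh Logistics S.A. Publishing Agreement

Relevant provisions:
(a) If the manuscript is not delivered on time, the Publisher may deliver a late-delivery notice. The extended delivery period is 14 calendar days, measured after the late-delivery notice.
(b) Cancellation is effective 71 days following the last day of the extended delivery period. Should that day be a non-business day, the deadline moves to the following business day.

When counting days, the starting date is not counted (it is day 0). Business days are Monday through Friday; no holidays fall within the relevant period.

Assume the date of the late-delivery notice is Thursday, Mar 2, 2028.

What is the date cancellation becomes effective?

May 26, 2028

Adding 14 calendar days to Mar 2, 2028 gives Mar 16, 2028, which is the last day of the extended delivery period.
The date cancellation becomes effective: Mar 16, 2028 + 71 days = May 26, 2028. May 26, 2028 is a Friday, so no roll-forward applies.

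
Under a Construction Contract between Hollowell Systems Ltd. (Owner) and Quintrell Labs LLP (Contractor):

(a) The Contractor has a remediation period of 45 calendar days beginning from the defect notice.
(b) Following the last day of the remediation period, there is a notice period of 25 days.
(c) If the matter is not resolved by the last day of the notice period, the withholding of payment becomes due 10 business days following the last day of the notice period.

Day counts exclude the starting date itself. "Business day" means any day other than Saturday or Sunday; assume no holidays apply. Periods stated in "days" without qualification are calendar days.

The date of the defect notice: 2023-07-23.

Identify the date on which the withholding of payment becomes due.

2023-10-13

The last day of the remediation period: 45 calendar days after 2023-07-23 is 2023-09-06.
Adding 25 calendar days to 2023-09-06 gives 2023-10-01, which is the last day of the notice period.
The date on which the withholding of payment becomes due: 10 business days after Sunday, 2023-10-01, skipping weekends — Oct 2, Oct 3, Oct 4, Oct 5, Oct 6, Oct 9, Oct 10, Oct 11, Oct 12, Oct 13 — lands on Friday, 2023-10-13.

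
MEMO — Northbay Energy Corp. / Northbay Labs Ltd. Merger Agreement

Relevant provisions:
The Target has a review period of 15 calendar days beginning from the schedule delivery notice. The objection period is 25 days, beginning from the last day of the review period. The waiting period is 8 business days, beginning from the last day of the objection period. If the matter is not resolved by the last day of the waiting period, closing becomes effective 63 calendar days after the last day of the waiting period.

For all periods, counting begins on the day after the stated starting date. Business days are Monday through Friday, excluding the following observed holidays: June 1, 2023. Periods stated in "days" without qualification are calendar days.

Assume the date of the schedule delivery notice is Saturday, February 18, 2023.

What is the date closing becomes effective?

June 13, 2023

Adding 15 calendar days to February 18, 2023 gives March 5, 2023, which is the last day of the review period.
The last day of the objection period: March 5, 2023 + 25 days = March 30, 2023.
The last day of the waiting period: 8 business days after Thursday, March 30, 2023, skipping weekends — Mar 31, Apr 3, Apr 4, Apr 5, Apr 6, Apr 7, Apr 10, Apr 11 — lands on Tuesday, April 11, 2023.
The date closing becomes effective: April 11, 2023 + 63 days = June 13, 2023.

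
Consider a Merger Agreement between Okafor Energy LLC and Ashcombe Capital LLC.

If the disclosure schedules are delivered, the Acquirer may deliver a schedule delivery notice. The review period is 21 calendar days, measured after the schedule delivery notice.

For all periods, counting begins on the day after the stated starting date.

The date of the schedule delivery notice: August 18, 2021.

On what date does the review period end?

September 8, 2021

Adding 21 calendar days to August 18, 2021 gives September 8, 2021, which is the last day of the review period.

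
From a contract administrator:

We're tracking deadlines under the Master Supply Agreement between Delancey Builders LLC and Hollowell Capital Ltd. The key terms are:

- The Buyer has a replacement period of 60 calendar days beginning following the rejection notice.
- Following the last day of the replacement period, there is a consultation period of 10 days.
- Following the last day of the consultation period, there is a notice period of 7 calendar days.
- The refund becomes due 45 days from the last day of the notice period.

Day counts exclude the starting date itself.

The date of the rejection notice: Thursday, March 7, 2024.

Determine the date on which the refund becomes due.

July 7, 2024

Adding 60 calendar days to March 7, 2024 gives May 6, 2024, which is the last day of the replacement period.
Adding 10 calendar days to May 6, 2024 gives May 16, 2024, which is the last day of the consultation period.
Adding 7 calendar days to May 16, 2024 gives May 23, 2024, which is the last day of the notice period.
Adding 45 calendar days to May 23, 2024 gives July 7, 2024, which is the date on which the refund becomes due.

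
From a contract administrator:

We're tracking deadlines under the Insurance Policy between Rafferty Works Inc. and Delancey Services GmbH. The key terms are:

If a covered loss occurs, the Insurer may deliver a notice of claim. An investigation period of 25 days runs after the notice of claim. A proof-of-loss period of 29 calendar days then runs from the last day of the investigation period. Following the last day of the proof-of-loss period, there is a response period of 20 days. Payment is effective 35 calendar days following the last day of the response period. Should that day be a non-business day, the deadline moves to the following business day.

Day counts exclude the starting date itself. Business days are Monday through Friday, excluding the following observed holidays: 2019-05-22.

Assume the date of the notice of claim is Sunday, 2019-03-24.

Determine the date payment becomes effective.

The last day of the investigation period: 2019-03-24 + 25 days = 2019-04-18.
The last day of the proof-of-loss period: 29 calendar days after 2019-04-18 is 2019-05-17.
The last day of the response period: 2019-05-17 + 20 days = 2019-06-06.
The date payment becomes effective: 35 calendar days after 2019-06-06 is 2019-07-11. 2019-07-11 is a Thursday and is not a listed holiday, so no roll-forward applies.

2019-07-11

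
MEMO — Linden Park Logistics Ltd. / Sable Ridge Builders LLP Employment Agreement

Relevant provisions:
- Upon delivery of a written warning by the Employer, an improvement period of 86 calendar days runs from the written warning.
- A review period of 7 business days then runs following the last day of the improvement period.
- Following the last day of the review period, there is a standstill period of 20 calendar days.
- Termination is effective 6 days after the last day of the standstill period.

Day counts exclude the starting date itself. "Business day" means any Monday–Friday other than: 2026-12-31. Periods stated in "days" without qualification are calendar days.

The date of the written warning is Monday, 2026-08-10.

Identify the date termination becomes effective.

2026-12-09

The last day of the improvement period: 2026-08-10 + 86 days = 2026-11-04.
The last day of the review period: counting 7 business days from Wednesday, 2026-11-04 (Nov 5, Nov 6, Nov 9, Nov 10, Nov 11, Nov 12, Nov 13, skipping weekends) reaches Friday, 2026-11-13.
The last day of the standstill period: 2026-11-13 + 20 days = 2026-12-03.
Adding 6 calendar days to 2026-12-03 gives 2026-12-09, which is the date termination becomes effective.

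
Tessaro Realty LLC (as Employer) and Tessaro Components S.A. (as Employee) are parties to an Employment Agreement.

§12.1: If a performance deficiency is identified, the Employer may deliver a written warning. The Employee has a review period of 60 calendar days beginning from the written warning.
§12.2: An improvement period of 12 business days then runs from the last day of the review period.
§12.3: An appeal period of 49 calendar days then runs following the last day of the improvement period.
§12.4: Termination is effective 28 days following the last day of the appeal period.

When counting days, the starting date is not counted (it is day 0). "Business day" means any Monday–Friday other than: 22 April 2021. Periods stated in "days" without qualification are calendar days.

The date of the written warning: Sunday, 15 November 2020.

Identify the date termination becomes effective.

Adding 60 calendar days to 15 November 2020 gives 14 January 2021, which is the last day of the review period.
The last day of the improvement period: counting 12 business days from Thursday, 14 January 2021 (Jan 15, Jan 18, Jan 19, Jan 20, …, Jan 28, Jan 29, Feb 1, skipping weekends) reaches Monday, 1 February 2021.
The last day of the appeal period: 49 calendar days after 1 February 2021 is 22 March 2021.
The date termination becomes effective: 28 calendar days after 22 March 2021 is 19 April 2021.

19 April 2021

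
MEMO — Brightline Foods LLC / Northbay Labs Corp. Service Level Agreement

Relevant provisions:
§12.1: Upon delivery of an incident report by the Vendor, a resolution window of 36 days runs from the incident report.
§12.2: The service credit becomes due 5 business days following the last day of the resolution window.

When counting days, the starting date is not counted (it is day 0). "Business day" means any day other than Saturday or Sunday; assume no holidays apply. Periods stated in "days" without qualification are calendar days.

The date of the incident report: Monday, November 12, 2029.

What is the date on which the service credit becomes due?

The last day of the resolution window: 36 calendar days after November 12, 2029 is December 18, 2029.
The date on which the service credit becomes due: counting 5 business days from Tuesday, December 18, 2029 (Dec 19, Dec 20, Dec 21, Dec 24, Dec 25, skipping weekends) reaches Tuesday, December 25, 2029.

December 25, 2029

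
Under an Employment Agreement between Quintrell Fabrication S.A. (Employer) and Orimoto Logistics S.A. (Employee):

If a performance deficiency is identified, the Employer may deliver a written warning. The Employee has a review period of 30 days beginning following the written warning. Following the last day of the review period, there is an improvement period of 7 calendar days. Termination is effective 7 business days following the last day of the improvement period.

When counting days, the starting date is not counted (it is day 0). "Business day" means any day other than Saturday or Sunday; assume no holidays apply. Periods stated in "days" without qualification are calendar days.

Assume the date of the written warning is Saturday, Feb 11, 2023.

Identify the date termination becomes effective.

Mar 29, 2023

The last day of the review period: Feb 11, 2023 + 30 days = Mar 13, 2023.
Adding 7 calendar days to Mar 13, 2023 gives Mar 20, 2023, which is the last day of the improvement period.
From Monday, Mar 20, 2023, 7 business days (Mar 21, Mar 22, Mar 23, Mar 24, Mar 27, Mar 28, Mar 29, skipping weekends) brings us to Wednesday, Mar 29, 2023, which is the date termination becomes effective.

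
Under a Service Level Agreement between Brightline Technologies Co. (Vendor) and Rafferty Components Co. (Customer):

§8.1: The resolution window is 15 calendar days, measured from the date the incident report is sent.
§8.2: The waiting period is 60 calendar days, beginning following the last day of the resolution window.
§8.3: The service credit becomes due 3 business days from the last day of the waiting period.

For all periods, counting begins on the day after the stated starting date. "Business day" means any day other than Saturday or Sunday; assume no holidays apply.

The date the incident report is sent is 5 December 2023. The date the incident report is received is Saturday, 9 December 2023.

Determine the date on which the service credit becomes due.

The last day of the resolution window: 15 calendar days after 5 December 2023 is 20 December 2023.
The last day of the waiting period: 20 December 2023 + 60 days = 18 February 2024.
The date on which the service credit becomes due: counting 3 business days from Sunday, 18 February 2024 (Feb 19, Feb 20, Feb 21, skipping weekends) reaches Wednesday, 21 February 2024.

21 February 2024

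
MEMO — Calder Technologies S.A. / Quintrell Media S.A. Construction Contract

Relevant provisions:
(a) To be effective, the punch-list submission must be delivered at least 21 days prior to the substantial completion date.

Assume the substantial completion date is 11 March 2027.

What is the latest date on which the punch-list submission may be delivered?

11 March 2027 minus 21 days is 18 February 2027.

18 February 2027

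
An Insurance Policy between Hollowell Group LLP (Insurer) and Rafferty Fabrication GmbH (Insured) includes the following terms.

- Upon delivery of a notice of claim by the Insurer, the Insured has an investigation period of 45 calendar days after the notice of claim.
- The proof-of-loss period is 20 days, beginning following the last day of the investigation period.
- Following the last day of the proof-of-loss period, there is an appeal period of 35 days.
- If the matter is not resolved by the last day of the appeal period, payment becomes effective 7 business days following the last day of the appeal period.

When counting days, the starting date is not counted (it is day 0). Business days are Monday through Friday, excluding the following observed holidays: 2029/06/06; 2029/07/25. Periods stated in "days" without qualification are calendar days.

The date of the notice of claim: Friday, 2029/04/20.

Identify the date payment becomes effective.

The last day of the investigation period: 45 calendar days after 2029/04/20 is 2029/06/04.
The last day of the proof-of-loss period: 2029/06/04 + 20 days = 2029/06/24.
The last day of the appeal period: 2029/06/24 + 35 days = 2029/07/29.
From Sunday, 2029/07/29, 7 business days (Jul 30, Jul 31, Aug 1, Aug 2, Aug 3, Aug 6, Aug 7, skipping weekends) brings us to Tuesday, 2029/08/07, which is the date payment becomes effective.

2029/08/07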